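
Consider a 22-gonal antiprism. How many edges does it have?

An antiprism on an n-gon has two n-gon caps and 2n triangles: V = 2·22 = 44, E = 4·22 = 88, F = 2·22 + 2 = 46.

88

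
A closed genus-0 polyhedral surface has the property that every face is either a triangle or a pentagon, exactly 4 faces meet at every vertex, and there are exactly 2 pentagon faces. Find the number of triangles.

10

Let x be the number of triangles; then F = 2 + x.
Edge–face incidences: 2E = 5·2 + 3·x = 10 + 3x.
Every vertex has degree 4, so 4V = 2E.
Euler: V − E + F = 2 ⇒ (2E)/4 − E + (2 + x) = 2.
Multiply by 8: 2·(2E) − 4·(2E) + 8·(2 + x) = 16, i.e. 16 + 8x − 2·(10 + 3x) = 16.
Collecting terms: 2x − 4 = 16, so 2x = 20, so x = 10.
Then 2E = 10 + 3·10 = 40, so E = 20, V = 2E/4 = 10, F = 2 + 10 = 12.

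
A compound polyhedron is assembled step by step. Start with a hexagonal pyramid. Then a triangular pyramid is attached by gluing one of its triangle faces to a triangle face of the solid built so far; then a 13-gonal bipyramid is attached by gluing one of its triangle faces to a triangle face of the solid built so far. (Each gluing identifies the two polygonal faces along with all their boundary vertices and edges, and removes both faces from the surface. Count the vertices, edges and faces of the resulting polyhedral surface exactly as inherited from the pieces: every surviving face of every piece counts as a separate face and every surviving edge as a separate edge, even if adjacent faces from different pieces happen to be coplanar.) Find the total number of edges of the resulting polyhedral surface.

51

A hexagonal pyramid: V=7, E=12, F=7.
Attach a triangular pyramid (V=4, E=6, F=4) along a 3-gon: merge 3 vertices and 3 edges, delete both glued faces → V=8, E=15, F=9.
Attach a 13-gonal bipyramid (V=15, E=39, F=26) along a 3-gon: merge 3 vertices and 3 edges, delete both glued faces → V=20, E=51, F=33.
Check: V − E + F = 20 − 51 + 33 = 2.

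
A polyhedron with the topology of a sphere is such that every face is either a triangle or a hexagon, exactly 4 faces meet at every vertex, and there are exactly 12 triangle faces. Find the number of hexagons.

2

Let x be the number of hexagons; then F = 12 + x.
Edge–face incidences: 2E = 3·12 + 6·x = 36 + 6x.
Every vertex has degree 4, so 4V = 2E.
Euler: V − E + F = 2 ⇒ (2E)/4 − E + (12 + x) = 2.
Multiply by 8: 2·(2E) − 4·(2E) + 8·(12 + x) = 16, i.e. 96 + 8x − 2·(36 + 6x) = 16.
Collecting terms: −4x + 24 = 16, so −4x = −8, so x = 2.
Then 2E = 36 + 6·2 = 48, so E = 24, V = 2E/4 = 12, F = 12 + 2 = 14.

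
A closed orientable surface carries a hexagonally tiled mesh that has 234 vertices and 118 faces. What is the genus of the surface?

2

Every face is a hexagon, so 2E = 6·118 = 708, giving E = 354.
χ = V − E + F = 234 − 354 + 118 = -2.
For a closed orientable surface χ = 2 − 2g, so g = (2 − (-2))/2 = 2.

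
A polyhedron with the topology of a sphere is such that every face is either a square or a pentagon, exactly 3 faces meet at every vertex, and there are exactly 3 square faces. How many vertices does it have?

14

Let x be the number of pentagons; then F = 3 + x.
Edge–face incidences: 2E = 4·3 + 5·x = 12 + 5x.
Every vertex has degree 3, so 3V = 2E.
Euler: V − E + F = 2 ⇒ (2E)/3 − E + (3 + x) = 2.
Multiply by 6: 2·(2E) − 3·(2E) + 6·(3 + x) = 12, i.e. 18 + 6x − (12 + 5x) = 12.
Collecting terms: x + 6 = 12, so x = 6.
Then 2E = 12 + 5·6 = 42, so E = 21, V = 2E/3 = 14, F = 3 + 6 = 9.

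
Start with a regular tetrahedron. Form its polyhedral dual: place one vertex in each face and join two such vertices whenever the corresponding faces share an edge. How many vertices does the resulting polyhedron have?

The base solid has V = 4, E = 6, F = 4.
The dual swaps V and F and preserves E: V′ = F = 4, E′ = E = 6, F′ = V = 4.

4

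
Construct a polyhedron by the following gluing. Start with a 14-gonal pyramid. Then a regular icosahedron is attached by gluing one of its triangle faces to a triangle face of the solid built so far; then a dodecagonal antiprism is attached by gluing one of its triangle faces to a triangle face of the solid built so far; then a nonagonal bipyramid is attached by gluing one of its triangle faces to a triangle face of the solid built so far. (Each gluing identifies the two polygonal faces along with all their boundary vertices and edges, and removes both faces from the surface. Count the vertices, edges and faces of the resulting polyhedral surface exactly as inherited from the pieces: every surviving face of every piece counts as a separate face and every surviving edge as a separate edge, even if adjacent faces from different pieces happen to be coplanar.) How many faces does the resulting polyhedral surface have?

A 14-gonal pyramid: V=15, E=28, F=15.
Attach a regular icosahedron (V=12, E=30, F=20) along a 3-gon: merge 3 vertices and 3 edges, delete both glued faces → V=24, E=55, F=33.
Attach a dodecagonal antiprism (V=24, E=48, F=26) along a 3-gon: merge 3 vertices and 3 edges, delete both glued faces → V=45, E=100, F=57.
Attach a nonagonal bipyramid (V=11, E=27, F=18) along a 3-gon: merge 3 vertices and 3 edges, delete both glued faces → V=53, E=124, F=73.
Check: V − E + F = 53 − 124 + 73 = 2.

73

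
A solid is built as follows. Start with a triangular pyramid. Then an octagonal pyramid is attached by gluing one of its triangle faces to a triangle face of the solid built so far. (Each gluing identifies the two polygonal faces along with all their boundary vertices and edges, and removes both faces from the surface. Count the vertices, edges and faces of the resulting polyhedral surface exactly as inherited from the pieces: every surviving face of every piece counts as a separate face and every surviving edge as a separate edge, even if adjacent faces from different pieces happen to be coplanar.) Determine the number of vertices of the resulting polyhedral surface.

A triangular pyramid: V=4, E=6, F=4.
Attach an octagonal pyramid (V=9, E=16, F=9) along a 3-gon: merge 3 vertices and 3 edges, delete both glued faces → V=10, E=19, F=11.
Check: V − E + F = 10 − 19 + 11 = 2.

10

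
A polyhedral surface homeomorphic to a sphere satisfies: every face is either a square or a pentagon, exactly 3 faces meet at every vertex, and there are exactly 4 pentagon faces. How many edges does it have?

Let x be the number of squares; then F = 4 + x.
Edge–face incidences: 2E = 5·4 + 4·x = 20 + 4x.
Every vertex has degree 3, so 3V = 2E.
Euler: V − E + F = 2 ⇒ (2E)/3 − E + (4 + x) = 2.
Multiply by 6: 2·(2E) − 3·(2E) + 6·(4 + x) = 12, i.e. 24 + 6x − (20 + 4x) = 12.
Collecting terms: 2x + 4 = 12, so 2x = 8, so x = 4.
Then 2E = 20 + 4·4 = 36, so E = 18, V = 2E/3 = 12, F = 4 + 4 = 8.

18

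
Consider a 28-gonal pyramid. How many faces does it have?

A pyramid on an n-gon base has one n-gon and n triangles: V = 28 + 1 = 29, E = 2·28 = 56, F = 28 + 1 = 29.

29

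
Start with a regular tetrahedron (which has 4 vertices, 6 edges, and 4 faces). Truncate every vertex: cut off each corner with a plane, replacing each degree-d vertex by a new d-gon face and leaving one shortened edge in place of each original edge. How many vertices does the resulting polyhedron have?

Truncation replaces each original edge-end by a new vertex, so V′ = 2E = 12.
Each original edge survives, and each old vertex of degree d contributes d new edges; summing degrees gives Σd = 2E, so E′ = E + 2E = 3E = 18.
Each original face survives and each original vertex becomes one new face: F′ = F + V = 8.

12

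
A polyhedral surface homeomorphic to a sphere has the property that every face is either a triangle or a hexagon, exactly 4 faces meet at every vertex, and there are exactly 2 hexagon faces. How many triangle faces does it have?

Let x be the number of triangles; then F = 2 + x.
Edge–face incidences: 2E = 6·2 + 3·x = 12 + 3x.
Every vertex has degree 4, so 4V = 2E.
Euler: V − E + F = 2 ⇒ (2E)/4 − E + (2 + x) = 2.
Multiply by 8: 2·(2E) − 4·(2E) + 8·(2 + x) = 16, i.e. 16 + 8x − 2·(12 + 3x) = 16.
Collecting terms: 2x − 8 = 16, so 2x = 24, so x = 12.
Then 2E = 12 + 3·12 = 48, so E = 24, V = 2E/4 = 12, F = 2 + 12 = 14.

12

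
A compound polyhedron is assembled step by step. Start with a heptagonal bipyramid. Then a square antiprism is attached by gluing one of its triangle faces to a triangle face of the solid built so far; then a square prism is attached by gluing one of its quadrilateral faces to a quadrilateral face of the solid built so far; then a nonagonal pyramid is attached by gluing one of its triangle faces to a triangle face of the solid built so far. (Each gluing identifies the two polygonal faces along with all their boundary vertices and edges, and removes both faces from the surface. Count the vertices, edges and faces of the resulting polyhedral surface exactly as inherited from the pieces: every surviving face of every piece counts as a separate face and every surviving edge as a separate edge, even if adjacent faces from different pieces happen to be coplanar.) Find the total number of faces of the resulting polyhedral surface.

34

A heptagonal bipyramid: V=9, E=21, F=14.
Attach a square antiprism (V=8, E=16, F=10) along a 3-gon: merge 3 vertices and 3 edges, delete both glued faces → V=14, E=34, F=22.
Attach a square prism (V=8, E=12, F=6) along a 4-gon: merge 4 vertices and 4 edges, delete both glued faces → V=18, E=42, F=26.
Attach a nonagonal pyramid (V=10, E=18, F=10) along a 3-gon: merge 3 vertices and 3 edges, delete both glued faces → V=25, E=57, F=34.
Check: V − E + F = 25 − 57 + 34 = 2.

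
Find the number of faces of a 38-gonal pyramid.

39

A pyramid on an n-gon base has one n-gon and n triangles: V = 38 + 1 = 39, E = 2·38 = 76, F = 38 + 1 = 39.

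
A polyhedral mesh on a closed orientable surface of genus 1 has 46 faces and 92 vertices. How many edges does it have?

For a closed orientable surface of genus 1, χ = 2 − 2·1 = 0.
E = V + F − (0) = 92 + 46 − (0) = 138.

138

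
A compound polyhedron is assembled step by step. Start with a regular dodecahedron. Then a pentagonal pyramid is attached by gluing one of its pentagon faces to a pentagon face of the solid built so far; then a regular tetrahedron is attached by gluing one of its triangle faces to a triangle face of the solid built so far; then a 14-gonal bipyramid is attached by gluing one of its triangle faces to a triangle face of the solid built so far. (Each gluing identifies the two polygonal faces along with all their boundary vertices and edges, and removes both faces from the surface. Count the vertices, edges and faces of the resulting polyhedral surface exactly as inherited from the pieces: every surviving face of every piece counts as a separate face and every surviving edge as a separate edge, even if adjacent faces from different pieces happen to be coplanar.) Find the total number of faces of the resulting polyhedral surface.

A regular dodecahedron: V=20, E=30, F=12.
Attach a pentagonal pyramid (V=6, E=10, F=6) along a 5-gon: merge 5 vertices and 5 edges, delete both glued faces → V=21, E=35, F=16.
Attach a regular tetrahedron (V=4, E=6, F=4) along a 3-gon: merge 3 vertices and 3 edges, delete both glued faces → V=22, E=38, F=18.
Attach a 14-gonal bipyramid (V=16, E=42, F=28) along a 3-gon: merge 3 vertices and 3 edges, delete both glued faces → V=35, E=77, F=44.
Check: V − E + F = 35 − 77 + 44 = 2.

44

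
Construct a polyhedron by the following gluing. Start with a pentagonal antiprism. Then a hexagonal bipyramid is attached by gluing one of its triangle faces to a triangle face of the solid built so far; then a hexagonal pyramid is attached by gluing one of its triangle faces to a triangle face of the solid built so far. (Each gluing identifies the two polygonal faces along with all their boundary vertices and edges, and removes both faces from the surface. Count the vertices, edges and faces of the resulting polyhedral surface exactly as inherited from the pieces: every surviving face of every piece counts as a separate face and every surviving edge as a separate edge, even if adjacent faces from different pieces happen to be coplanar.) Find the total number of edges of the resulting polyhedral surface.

44

A pentagonal antiprism: V=10, E=20, F=12.
Attach a hexagonal bipyramid (V=8, E=18, F=12) along a 3-gon: merge 3 vertices and 3 edges, delete both glued faces → V=15, E=35, F=22.
Attach a hexagonal pyramid (V=7, E=12, F=7) along a 3-gon: merge 3 vertices and 3 edges, delete both glued faces → V=19, E=44, F=27.
Check: V − E + F = 19 − 44 + 27 = 2.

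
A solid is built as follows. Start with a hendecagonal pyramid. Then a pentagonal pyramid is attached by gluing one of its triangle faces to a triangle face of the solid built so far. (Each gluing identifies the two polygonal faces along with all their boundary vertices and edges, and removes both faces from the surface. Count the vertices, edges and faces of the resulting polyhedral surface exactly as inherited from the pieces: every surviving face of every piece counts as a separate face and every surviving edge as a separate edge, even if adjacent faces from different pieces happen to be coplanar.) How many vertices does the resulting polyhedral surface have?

15

A hendecagonal pyramid: V=12, E=22, F=12.
Attach a pentagonal pyramid (V=6, E=10, F=6) along a 3-gon: merge 3 vertices and 3 edges, delete both glued faces → V=15, E=29, F=16.
Check: V − E + F = 15 − 29 + 16 = 2.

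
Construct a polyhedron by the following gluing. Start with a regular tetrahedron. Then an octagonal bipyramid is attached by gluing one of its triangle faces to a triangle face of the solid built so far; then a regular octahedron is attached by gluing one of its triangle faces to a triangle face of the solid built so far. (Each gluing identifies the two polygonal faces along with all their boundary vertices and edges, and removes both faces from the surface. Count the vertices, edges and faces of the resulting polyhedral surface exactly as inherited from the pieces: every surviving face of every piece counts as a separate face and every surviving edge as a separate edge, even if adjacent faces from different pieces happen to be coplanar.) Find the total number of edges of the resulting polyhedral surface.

36

A regular tetrahedron: V=4, E=6, F=4.
Attach an octagonal bipyramid (V=10, E=24, F=16) along a 3-gon: merge 3 vertices and 3 edges, delete both glued faces → V=11, E=27, F=18.
Attach a regular octahedron (V=6, E=12, F=8) along a 3-gon: merge 3 vertices and 3 edges, delete both glued faces → V=14, E=36, F=24.
Check: V − E + F = 14 − 36 + 24 = 2.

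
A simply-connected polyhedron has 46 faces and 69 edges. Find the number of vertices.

Here V − E + F = 2.
V = 2 + E − F = 2 + 69 − 46 = 25.

25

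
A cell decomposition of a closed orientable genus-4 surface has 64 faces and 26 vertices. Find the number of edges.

96

For a closed orientable surface of genus 4, χ = 2 − 2·4 = -6.
E = V + F − (-6) = 26 + 64 − (-6) = 96.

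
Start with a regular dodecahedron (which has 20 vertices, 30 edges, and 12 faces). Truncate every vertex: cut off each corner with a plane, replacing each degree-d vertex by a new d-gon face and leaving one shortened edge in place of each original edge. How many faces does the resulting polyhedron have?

32

Truncation replaces each original edge-end by a new vertex, so V′ = 2E = 60.
Each original edge survives, and each old vertex of degree d contributes d new edges; summing degrees gives Σd = 2E, so E′ = E + 2E = 3E = 90.
Each original face survives and each original vertex becomes one new face: F′ = F + V = 32.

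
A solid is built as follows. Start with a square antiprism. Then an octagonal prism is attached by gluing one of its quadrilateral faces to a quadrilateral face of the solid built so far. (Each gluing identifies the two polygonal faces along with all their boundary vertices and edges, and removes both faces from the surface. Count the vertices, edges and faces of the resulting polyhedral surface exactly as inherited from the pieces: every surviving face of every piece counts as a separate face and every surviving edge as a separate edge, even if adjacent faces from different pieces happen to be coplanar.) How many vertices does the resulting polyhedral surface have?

A square antiprism: V=8, E=16, F=10.
Attach an octagonal prism (V=16, E=24, F=10) along a 4-gon: merge 4 vertices and 4 edges, delete both glued faces → V=20, E=36, F=18.
Check: V − E + F = 20 − 36 + 18 = 2.

20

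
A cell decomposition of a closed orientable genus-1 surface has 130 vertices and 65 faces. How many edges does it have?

195

For a closed orientable surface of genus 1, χ = 2 − 2·1 = 0.
E = V + F − (0) = 130 + 65 − (0) = 195.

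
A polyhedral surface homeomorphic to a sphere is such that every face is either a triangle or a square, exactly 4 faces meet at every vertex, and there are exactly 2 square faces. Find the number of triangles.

8

Let x be the number of triangles; then F = 2 + x.
Edge–face incidences: 2E = 4·2 + 3·x = 8 + 3x.
Every vertex has degree 4, so 4V = 2E.
Euler: V − E + F = 2 ⇒ (2E)/4 − E + (2 + x) = 2.
Multiply by 8: 2·(2E) − 4·(2E) + 8·(2 + x) = 16, i.e. 16 + 8x − 2·(8 + 3x) = 16.
Collecting terms: 2x = 16, so x = 8.
Then 2E = 8 + 3·8 = 32, so E = 16, V = 2E/4 = 8, F = 2 + 8 = 10.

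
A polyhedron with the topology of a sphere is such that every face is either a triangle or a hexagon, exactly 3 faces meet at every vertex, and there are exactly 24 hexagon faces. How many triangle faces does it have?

Let x be the number of triangles; then F = 24 + x.
Edge–face incidences: 2E = 6·24 + 3·x = 144 + 3x.
Every vertex has degree 3, so 3V = 2E.
Euler: V − E + F = 2 ⇒ (2E)/3 − E + (24 + x) = 2.
Multiply by 6: 2·(2E) − 3·(2E) + 6·(24 + x) = 12, i.e. 144 + 6x − (144 + 3x) = 12.
Collecting terms: 3x = 12, so x = 4.
Then 2E = 144 + 3·4 = 156, so E = 78, V = 2E/3 = 52, F = 24 + 4 = 28.

4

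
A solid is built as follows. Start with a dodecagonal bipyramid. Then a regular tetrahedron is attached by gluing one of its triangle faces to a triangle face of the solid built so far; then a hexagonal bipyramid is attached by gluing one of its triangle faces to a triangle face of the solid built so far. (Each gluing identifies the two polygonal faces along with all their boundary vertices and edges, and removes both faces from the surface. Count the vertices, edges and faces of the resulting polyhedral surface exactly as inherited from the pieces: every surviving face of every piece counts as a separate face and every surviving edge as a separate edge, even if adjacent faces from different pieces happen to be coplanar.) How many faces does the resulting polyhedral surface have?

36

A dodecagonal bipyramid: V=14, E=36, F=24.
Attach a regular tetrahedron (V=4, E=6, F=4) along a 3-gon: merge 3 vertices and 3 edges, delete both glued faces → V=15, E=39, F=26.
Attach a hexagonal bipyramid (V=8, E=18, F=12) along a 3-gon: merge 3 vertices and 3 edges, delete both glued faces → V=20, E=54, F=36.
Check: V − E + F = 20 − 54 + 36 = 2.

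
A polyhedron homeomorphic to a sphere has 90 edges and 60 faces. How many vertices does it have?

Here V − E + F = 2.
V = 2 + E − F = 2 + 90 − 60 = 32.

32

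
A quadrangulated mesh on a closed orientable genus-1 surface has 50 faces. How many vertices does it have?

χ = 2 − 2·1 = 0, and every face is a square so 4F = 2E.
E = 4·50/2 = 100. Then V = 0 + E − F = 0 + 100 − 50 = 50.

50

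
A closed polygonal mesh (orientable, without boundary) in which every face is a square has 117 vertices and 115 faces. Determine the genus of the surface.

0

Every face is a square, so 2E = 4·115 = 460, giving E = 230.
χ = V − E + F = 117 − 230 + 115 = 2.
For a closed orientable surface χ = 2 − 2g, so g = (2 − (2))/2 = 0.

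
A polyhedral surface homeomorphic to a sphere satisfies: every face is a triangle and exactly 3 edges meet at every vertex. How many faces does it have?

Each face has 3 edges and each edge borders two faces, so 2E = 3F.
Each vertex has degree 3, so 3V = 2E and hence V = 3F/3.
Euler: V − E + F = 2 ⇒ (3F/3) − (3F/2) + F = 2.
Multiply by 6: (6 − 9 + 6)F = 12, i.e. 3F = 12.
So F = 4, E = 3·4/2 = 6, V = 3·4/3 = 4.

4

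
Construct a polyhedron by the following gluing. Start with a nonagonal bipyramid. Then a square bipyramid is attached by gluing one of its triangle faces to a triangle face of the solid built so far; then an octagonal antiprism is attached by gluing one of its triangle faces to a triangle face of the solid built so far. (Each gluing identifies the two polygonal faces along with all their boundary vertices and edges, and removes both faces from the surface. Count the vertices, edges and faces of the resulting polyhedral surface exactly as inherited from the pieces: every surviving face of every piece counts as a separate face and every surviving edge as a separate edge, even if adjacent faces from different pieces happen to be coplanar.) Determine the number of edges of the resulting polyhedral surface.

A nonagonal bipyramid: V=11, E=27, F=18.
Attach a square bipyramid (V=6, E=12, F=8) along a 3-gon: merge 3 vertices and 3 edges, delete both glued faces → V=14, E=36, F=24.
Attach an octagonal antiprism (V=16, E=32, F=18) along a 3-gon: merge 3 vertices and 3 edges, delete both glued faces → V=27, E=65, F=40.
Check: V − E + F = 27 − 65 + 40 = 2.

65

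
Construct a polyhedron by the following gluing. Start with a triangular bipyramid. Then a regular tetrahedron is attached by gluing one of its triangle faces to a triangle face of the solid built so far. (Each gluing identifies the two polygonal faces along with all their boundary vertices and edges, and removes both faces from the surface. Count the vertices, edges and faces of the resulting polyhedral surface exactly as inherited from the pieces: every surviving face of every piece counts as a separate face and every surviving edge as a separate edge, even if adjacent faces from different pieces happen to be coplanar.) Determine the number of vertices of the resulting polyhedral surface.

A triangular bipyramid: V=5, E=9, F=6.
Attach a regular tetrahedron (V=4, E=6, F=4) along a 3-gon: merge 3 vertices and 3 edges, delete both glued faces → V=6, E=12, F=8.
Check: V − E + F = 6 − 12 + 8 = 2.

6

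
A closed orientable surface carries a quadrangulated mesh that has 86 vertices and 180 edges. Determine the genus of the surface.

3

Every face is a square and each edge borders two faces, so 4F = 2·180, giving F = 90.
χ = V − E + F = 86 − 180 + 90 = -4.
For a closed orientable surface χ = 2 − 2g, so g = (2 − (-4))/2 = 3.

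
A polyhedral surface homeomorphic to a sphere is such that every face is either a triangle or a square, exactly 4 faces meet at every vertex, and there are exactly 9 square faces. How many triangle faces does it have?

Let x be the number of triangles; then F = 9 + x.
Edge–face incidences: 2E = 4·9 + 3·x = 36 + 3x.
Every vertex has degree 4, so 4V = 2E.
Euler: V − E + F = 2 ⇒ (2E)/4 − E + (9 + x) = 2.
Multiply by 8: 2·(2E) − 4·(2E) + 8·(9 + x) = 16, i.e. 72 + 8x − 2·(36 + 3x) = 16.
Collecting terms: 2x = 16, so x = 8.
Then 2E = 36 + 3·8 = 60, so E = 30, V = 2E/4 = 15, F = 9 + 8 = 17.

8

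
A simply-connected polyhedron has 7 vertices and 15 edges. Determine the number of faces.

Here V − E + F = 2.
F = 2 − V + E = 2 − 7 + 15 = 10.

10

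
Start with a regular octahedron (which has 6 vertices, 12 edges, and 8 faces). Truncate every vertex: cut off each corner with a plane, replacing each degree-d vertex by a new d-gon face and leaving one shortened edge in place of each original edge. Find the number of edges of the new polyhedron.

Truncation replaces each original edge-end by a new vertex, so V′ = 2E = 24.
Each original edge survives, and each old vertex of degree d contributes d new edges; summing degrees gives Σd = 2E, so E′ = E + 2E = 3E = 36.
Each original face survives and each original vertex becomes one new face: F′ = F + V = 14.

36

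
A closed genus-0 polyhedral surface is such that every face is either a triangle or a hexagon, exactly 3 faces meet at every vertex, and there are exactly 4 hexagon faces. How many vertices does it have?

12

Let x be the number of triangles; then F = 4 + x.
Edge–face incidences: 2E = 6·4 + 3·x = 24 + 3x.
Every vertex has degree 3, so 3V = 2E.
Euler: V − E + F = 2 ⇒ (2E)/3 − E + (4 + x) = 2.
Multiply by 6: 2·(2E) − 3·(2E) + 6·(4 + x) = 12, i.e. 24 + 6x − (24 + 3x) = 12.
Collecting terms: 3x = 12, so x = 4.
Then 2E = 24 + 3·4 = 36, so E = 18, V = 2E/3 = 12, F = 4 + 4 = 8.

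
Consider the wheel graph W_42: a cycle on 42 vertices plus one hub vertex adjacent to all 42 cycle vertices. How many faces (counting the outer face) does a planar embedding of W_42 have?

W_42 has V = 42 + 1 = 43 vertices and E = 2·42 = 84 edges.
By Euler's formula F = 2 − V + E = 2 − 43 + 84 = 43.

43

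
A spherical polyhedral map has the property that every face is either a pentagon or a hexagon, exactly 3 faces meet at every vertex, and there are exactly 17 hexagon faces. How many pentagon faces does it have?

12

Let x be the number of pentagons; then F = 17 + x.
Edge–face incidences: 2E = 6·17 + 5·x = 102 + 5x.
Every vertex has degree 3, so 3V = 2E.
Euler: V − E + F = 2 ⇒ (2E)/3 − E + (17 + x) = 2.
Multiply by 6: 2·(2E) − 3·(2E) + 6·(17 + x) = 12, i.e. 102 + 6x − (102 + 5x) = 12.
Collecting terms: x = 12.
Then 2E = 102 + 5·12 = 162, so E = 81, V = 2E/3 = 54, F = 17 + 12 = 29.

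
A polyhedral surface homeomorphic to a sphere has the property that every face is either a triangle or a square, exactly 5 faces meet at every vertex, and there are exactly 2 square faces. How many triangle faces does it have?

Let x be the number of triangles; then F = 2 + x.
Edge–face incidences: 2E = 4·2 + 3·x = 8 + 3x.
Every vertex has degree 5, so 5V = 2E.
Euler: V − E + F = 2 ⇒ (2E)/5 − E + (2 + x) = 2.
Multiply by 10: 2·(2E) − 5·(2E) + 10·(2 + x) = 20, i.e. 20 + 10x − 3·(8 + 3x) = 20.
Collecting terms: x − 4 = 20, so x = 24.
Then 2E = 8 + 3·24 = 80, so E = 40, V = 2E/5 = 16, F = 2 + 24 = 26.

24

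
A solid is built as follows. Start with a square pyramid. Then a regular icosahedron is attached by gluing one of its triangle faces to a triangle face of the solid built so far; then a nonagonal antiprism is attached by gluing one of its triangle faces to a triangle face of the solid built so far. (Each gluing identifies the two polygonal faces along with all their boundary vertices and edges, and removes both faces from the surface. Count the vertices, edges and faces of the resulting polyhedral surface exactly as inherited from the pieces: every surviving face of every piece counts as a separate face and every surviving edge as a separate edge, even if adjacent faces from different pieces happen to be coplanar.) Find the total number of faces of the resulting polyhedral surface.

41

A square pyramid: V=5, E=8, F=5.
Attach a regular icosahedron (V=12, E=30, F=20) along a 3-gon: merge 3 vertices and 3 edges, delete both glued faces → V=14, E=35, F=23.
Attach a nonagonal antiprism (V=18, E=36, F=20) along a 3-gon: merge 3 vertices and 3 edges, delete both glued faces → V=29, E=68, F=41.
Check: V − E + F = 29 − 68 + 41 = 2.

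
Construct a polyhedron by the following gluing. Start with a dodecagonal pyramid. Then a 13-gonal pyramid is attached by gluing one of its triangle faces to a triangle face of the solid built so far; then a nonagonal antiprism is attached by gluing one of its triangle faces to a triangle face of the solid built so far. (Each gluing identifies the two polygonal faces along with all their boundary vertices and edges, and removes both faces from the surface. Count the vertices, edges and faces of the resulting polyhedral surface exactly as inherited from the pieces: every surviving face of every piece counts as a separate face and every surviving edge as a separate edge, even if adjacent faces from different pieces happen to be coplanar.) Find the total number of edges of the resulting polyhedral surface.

80

A dodecagonal pyramid: V=13, E=24, F=13.
Attach a 13-gonal pyramid (V=14, E=26, F=14) along a 3-gon: merge 3 vertices and 3 edges, delete both glued faces → V=24, E=47, F=25.
Attach a nonagonal antiprism (V=18, E=36, F=20) along a 3-gon: merge 3 vertices and 3 edges, delete both glued faces → V=39, E=80, F=43.
Check: V − E + F = 39 − 80 + 43 = 2.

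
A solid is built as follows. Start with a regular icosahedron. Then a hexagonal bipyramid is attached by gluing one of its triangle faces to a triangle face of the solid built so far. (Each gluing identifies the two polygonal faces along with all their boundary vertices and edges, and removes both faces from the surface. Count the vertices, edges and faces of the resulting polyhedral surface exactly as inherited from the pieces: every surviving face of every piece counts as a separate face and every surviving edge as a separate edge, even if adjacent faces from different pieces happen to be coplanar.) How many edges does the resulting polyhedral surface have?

45

A regular icosahedron: V=12, E=30, F=20.
Attach a hexagonal bipyramid (V=8, E=18, F=12) along a 3-gon: merge 3 vertices and 3 edges, delete both glued faces → V=17, E=45, F=30.
Check: V − E + F = 17 − 45 + 30 = 2.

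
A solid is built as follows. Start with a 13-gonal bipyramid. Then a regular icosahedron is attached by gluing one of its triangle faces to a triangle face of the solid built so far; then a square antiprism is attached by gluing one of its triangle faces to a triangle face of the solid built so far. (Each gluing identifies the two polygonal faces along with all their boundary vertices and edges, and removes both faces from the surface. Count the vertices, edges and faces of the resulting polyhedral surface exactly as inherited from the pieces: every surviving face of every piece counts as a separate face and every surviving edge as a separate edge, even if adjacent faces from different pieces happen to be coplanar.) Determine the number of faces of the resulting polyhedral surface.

A 13-gonal bipyramid: V=15, E=39, F=26.
Attach a regular icosahedron (V=12, E=30, F=20) along a 3-gon: merge 3 vertices and 3 edges, delete both glued faces → V=24, E=66, F=44.
Attach a square antiprism (V=8, E=16, F=10) along a 3-gon: merge 3 vertices and 3 edges, delete both glued faces → V=29, E=79, F=52.
Check: V − E + F = 29 − 79 + 52 = 2.

52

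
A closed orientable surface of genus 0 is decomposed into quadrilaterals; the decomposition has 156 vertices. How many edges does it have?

308

χ = 2 − 2·0 = 2, and every face is a square so 4F = 2E.
V − E + F = 2 with E = 4F/2 gives 156 − (4/2 − 1)·F = 2, so F = 154 and E = 308.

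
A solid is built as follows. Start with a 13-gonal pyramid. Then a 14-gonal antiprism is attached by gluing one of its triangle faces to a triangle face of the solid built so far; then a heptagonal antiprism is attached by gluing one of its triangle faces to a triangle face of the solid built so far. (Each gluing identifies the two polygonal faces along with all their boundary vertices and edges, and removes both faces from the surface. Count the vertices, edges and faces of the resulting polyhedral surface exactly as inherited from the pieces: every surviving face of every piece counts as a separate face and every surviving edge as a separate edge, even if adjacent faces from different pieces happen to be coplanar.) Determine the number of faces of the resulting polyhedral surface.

56

A 13-gonal pyramid: V=14, E=26, F=14.
Attach a 14-gonal antiprism (V=28, E=56, F=30) along a 3-gon: merge 3 vertices and 3 edges, delete both glued faces → V=39, E=79, F=42.
Attach a heptagonal antiprism (V=14, E=28, F=16) along a 3-gon: merge 3 vertices and 3 edges, delete both glued faces → V=50, E=104, F=56.
Check: V − E + F = 50 − 104 + 56 = 2.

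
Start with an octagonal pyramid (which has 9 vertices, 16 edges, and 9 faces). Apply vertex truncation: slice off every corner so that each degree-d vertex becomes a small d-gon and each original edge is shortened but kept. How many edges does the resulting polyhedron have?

Truncation replaces each original edge-end by a new vertex, so V′ = 2E = 32.
Each original edge survives, and each old vertex of degree d contributes d new edges; summing degrees gives Σd = 2E, so E′ = E + 2E = 3E = 48.
Each original face survives and each original vertex becomes one new face: F′ = F + V = 18.

48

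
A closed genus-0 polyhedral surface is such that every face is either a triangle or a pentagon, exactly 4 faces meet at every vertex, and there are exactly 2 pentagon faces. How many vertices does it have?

Let x be the number of triangles; then F = 2 + x.
Edge–face incidences: 2E = 5·2 + 3·x = 10 + 3x.
Every vertex has degree 4, so 4V = 2E.
Euler: V − E + F = 2 ⇒ (2E)/4 − E + (2 + x) = 2.
Multiply by 8: 2·(2E) − 4·(2E) + 8·(2 + x) = 16, i.e. 16 + 8x − 2·(10 + 3x) = 16.
Collecting terms: 2x − 4 = 16, so 2x = 20, so x = 10.
Then 2E = 10 + 3·10 = 40, so E = 20, V = 2E/4 = 10, F = 2 + 10 = 12.

10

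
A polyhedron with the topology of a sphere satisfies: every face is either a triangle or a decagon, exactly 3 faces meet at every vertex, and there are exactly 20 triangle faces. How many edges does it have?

Let x be the number of decagons; then F = 20 + x.
Edge–face incidences: 2E = 3·20 + 10·x = 60 + 10x.
Every vertex has degree 3, so 3V = 2E.
Euler: V − E + F = 2 ⇒ (2E)/3 − E + (20 + x) = 2.
Multiply by 6: 2·(2E) − 3·(2E) + 6·(20 + x) = 12, i.e. 120 + 6x − (60 + 10x) = 12.
Collecting terms: −4x + 60 = 12, so −4x = −48, so x = 12.
Then 2E = 60 + 10·12 = 180, so E = 90, V = 2E/3 = 60, F = 20 + 12 = 32.

90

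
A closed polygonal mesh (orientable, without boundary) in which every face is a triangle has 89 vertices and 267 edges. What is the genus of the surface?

1

Every face is a triangle and each edge borders two faces, so 3F = 2·267, giving F = 178.
χ = V − E + F = 89 − 267 + 178 = 0.
For a closed orientable surface χ = 2 − 2g, so g = (2 − (0))/2 = 1.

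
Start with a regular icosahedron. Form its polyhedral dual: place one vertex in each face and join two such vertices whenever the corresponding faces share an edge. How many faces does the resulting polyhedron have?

The base solid has V = 12, E = 30, F = 20.
The dual swaps V and F and preserves E: V′ = F = 20, E′ = E = 30, F′ = V = 12.

12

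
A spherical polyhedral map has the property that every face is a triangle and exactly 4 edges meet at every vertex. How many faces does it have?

8

Each face has 3 edges and each edge borders two faces, so 2E = 3F.
Each vertex has degree 4, so 4V = 2E and hence V = 3F/4.
Euler: V − E + F = 2 ⇒ (3F/4) − (3F/2) + F = 2.
Multiply by 8: (6 − 12 + 8)F = 16, i.e. 2F = 16.
So F = 8, E = 3·8/2 = 12, V = 3·8/4 = 6.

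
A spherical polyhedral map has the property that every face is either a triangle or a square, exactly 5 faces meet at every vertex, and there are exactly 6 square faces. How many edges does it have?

60

Let x be the number of triangles; then F = 6 + x.
Edge–face incidences: 2E = 4·6 + 3·x = 24 + 3x.
Every vertex has degree 5, so 5V = 2E.
Euler: V − E + F = 2 ⇒ (2E)/5 − E + (6 + x) = 2.
Multiply by 10: 2·(2E) − 5·(2E) + 10·(6 + x) = 20, i.e. 60 + 10x − 3·(24 + 3x) = 20.
Collecting terms: x − 12 = 20, so x = 32.
Then 2E = 24 + 3·32 = 120, so E = 60, V = 2E/5 = 24, F = 6 + 32 = 38.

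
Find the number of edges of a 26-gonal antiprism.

An antiprism on an n-gon has two n-gon caps and 2n triangles: V = 2·26 = 52, E = 4·26 = 104, F = 2·26 + 2 = 54.

104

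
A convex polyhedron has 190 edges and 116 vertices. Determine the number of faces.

76

Here V − E + F = 2.
F = 2 − V + E = 2 − 116 + 190 = 76.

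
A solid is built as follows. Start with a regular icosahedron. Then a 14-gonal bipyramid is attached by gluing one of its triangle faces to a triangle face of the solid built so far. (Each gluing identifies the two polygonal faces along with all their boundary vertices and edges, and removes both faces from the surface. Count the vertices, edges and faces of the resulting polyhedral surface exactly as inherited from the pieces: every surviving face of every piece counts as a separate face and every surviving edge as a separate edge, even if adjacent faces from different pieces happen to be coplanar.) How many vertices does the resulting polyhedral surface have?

A regular icosahedron: V=12, E=30, F=20.
Attach a 14-gonal bipyramid (V=16, E=42, F=28) along a 3-gon: merge 3 vertices and 3 edges, delete both glued faces → V=25, E=69, F=46.
Check: V − E + F = 25 − 69 + 46 = 2.

25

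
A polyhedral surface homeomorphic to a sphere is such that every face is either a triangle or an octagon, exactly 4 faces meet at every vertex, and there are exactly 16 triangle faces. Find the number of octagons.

2

Let x be the number of octagons; then F = 16 + x.
Edge–face incidences: 2E = 3·16 + 8·x = 48 + 8x.
Every vertex has degree 4, so 4V = 2E.
Euler: V − E + F = 2 ⇒ (2E)/4 − E + (16 + x) = 2.
Multiply by 8: 2·(2E) − 4·(2E) + 8·(16 + x) = 16, i.e. 128 + 8x − 2·(48 + 8x) = 16.
Collecting terms: −8x + 32 = 16, so −8x = −16, so x = 2.
Then 2E = 48 + 8·2 = 64, so E = 32, V = 2E/4 = 16, F = 16 + 2 = 18.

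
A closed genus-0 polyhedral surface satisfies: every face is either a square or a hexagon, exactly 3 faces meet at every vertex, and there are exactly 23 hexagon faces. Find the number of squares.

Let x be the number of squares; then F = 23 + x.
Edge–face incidences: 2E = 6·23 + 4·x = 138 + 4x.
Every vertex has degree 3, so 3V = 2E.
Euler: V − E + F = 2 ⇒ (2E)/3 − E + (23 + x) = 2.
Multiply by 6: 2·(2E) − 3·(2E) + 6·(23 + x) = 12, i.e. 138 + 6x − (138 + 4x) = 12.
Collecting terms: 2x = 12, so x = 6.
Then 2E = 138 + 4·6 = 162, so E = 81, V = 2E/3 = 54, F = 23 + 6 = 29.

6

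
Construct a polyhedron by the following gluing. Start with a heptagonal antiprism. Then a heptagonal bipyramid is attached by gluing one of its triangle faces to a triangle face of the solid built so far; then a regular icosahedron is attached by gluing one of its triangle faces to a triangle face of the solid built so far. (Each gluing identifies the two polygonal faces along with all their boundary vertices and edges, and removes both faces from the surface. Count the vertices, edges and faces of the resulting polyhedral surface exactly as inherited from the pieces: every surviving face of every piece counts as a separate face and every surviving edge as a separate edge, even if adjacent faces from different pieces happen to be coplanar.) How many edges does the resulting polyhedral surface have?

A heptagonal antiprism: V=14, E=28, F=16.
Attach a heptagonal bipyramid (V=9, E=21, F=14) along a 3-gon: merge 3 vertices and 3 edges, delete both glued faces → V=20, E=46, F=28.
Attach a regular icosahedron (V=12, E=30, F=20) along a 3-gon: merge 3 vertices and 3 edges, delete both glued faces → V=29, E=73, F=46.
Check: V − E + F = 29 − 73 + 46 = 2.

73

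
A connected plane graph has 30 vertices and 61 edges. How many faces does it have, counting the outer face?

Euler's formula for a connected plane graph: V − E + F = 2, so F = 2 − 30 + 61 = 33.

33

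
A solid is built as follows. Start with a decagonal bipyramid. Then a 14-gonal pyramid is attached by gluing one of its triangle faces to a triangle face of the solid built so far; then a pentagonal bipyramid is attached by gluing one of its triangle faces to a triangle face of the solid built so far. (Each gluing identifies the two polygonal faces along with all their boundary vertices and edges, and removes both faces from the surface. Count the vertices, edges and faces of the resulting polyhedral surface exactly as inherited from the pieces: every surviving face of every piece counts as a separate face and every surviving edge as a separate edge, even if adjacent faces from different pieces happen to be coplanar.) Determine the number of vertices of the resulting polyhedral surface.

A decagonal bipyramid: V=12, E=30, F=20.
Attach a 14-gonal pyramid (V=15, E=28, F=15) along a 3-gon: merge 3 vertices and 3 edges, delete both glued faces → V=24, E=55, F=33.
Attach a pentagonal bipyramid (V=7, E=15, F=10) along a 3-gon: merge 3 vertices and 3 edges, delete both glued faces → V=28, E=67, F=41.
Check: V − E + F = 28 − 67 + 41 = 2.

28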